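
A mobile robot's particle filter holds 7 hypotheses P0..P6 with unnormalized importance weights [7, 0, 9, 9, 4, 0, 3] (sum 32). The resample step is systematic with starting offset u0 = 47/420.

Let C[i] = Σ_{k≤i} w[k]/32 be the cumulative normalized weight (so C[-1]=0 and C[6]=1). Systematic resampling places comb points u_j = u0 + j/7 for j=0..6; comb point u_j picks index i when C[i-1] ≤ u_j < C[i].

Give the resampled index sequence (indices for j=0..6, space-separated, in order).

C = [7/32, 7/32, 1/2, 25/32, 29/32, 29/32, 1]
j=0: u_0=47/420 ∈ [0, 7/32) → index 0
j=1: u_1=107/420 ∈ [7/32, 1/2) → index 2
j=2: u_2=167/420 ∈ [7/32, 1/2) → index 2
j=3: u_3=227/420 ∈ [1/2, 25/32) → index 3
j=4: u_4=41/60 ∈ [1/2, 25/32) → index 3
j=5: u_5=347/420 ∈ [25/32, 29/32) → index 4
j=6: u_6=407/420 ∈ [29/32, 1) → index 6

0 2 2 3 3 4 6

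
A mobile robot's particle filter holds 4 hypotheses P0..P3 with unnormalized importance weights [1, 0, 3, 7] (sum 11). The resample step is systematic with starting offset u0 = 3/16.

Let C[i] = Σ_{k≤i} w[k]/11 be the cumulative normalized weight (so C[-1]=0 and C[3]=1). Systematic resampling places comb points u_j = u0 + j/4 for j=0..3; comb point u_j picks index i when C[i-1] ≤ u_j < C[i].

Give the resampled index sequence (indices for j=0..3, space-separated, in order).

2 3 3 3

C = [1/11, 1/11, 4/11, 1]
j=0: u_0=3/16 ∈ [1/11, 4/11) → index 2
j=1: u_1=7/16 ∈ [4/11, 1) → index 3
j=2: u_2=11/16 ∈ [4/11, 1) → index 3
j=3: u_3=15/16 ∈ [4/11, 1) → index 3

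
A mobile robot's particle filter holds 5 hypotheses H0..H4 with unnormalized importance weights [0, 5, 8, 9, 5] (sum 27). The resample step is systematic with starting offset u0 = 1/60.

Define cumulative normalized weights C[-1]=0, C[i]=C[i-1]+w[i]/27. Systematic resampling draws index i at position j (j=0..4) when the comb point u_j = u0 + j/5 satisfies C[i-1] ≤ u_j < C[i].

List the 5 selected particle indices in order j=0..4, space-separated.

C = [0, 5/27, 13/27, 22/27, 1]
j=0: u_0=1/60 ∈ [0, 5/27) → index 1
j=1: u_1=13/60 ∈ [5/27, 13/27) → index 2
j=2: u_2=5/12 ∈ [5/27, 13/27) → index 2
j=3: u_3=37/60 ∈ [13/27, 22/27) → index 3
j=4: u_4=49/60 ∈ [22/27, 1) → index 4

1 2 2 3 4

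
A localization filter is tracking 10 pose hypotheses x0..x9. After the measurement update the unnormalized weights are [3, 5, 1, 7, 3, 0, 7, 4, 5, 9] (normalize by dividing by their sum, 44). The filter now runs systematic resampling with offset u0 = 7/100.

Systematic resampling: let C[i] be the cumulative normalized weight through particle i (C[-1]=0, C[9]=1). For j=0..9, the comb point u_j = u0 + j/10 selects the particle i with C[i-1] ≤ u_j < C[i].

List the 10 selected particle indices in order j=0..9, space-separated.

C = [3/44, 2/11, 9/44, 4/11, 19/44, 19/44, 13/22, 15/22, 35/44, 1]
j=0: u_0=7/100 ∈ [3/44, 2/11) → index 1
j=1: u_1=17/100 ∈ [3/44, 2/11) → index 1
j=2: u_2=27/100 ∈ [9/44, 4/11) → index 3
j=3: u_3=37/100 ∈ [4/11, 19/44) → index 4
j=4: u_4=47/100 ∈ [19/44, 13/22) → index 6
j=5: u_5=57/100 ∈ [19/44, 13/22) → index 6
j=6: u_6=67/100 ∈ [13/22, 15/22) → index 7
j=7: u_7=77/100 ∈ [15/22, 35/44) → index 8
j=8: u_8=87/100 ∈ [35/44, 1) → index 9
j=9: u_9=97/100 ∈ [35/44, 1) → index 9

1 1 3 4 6 6 7 8 9 9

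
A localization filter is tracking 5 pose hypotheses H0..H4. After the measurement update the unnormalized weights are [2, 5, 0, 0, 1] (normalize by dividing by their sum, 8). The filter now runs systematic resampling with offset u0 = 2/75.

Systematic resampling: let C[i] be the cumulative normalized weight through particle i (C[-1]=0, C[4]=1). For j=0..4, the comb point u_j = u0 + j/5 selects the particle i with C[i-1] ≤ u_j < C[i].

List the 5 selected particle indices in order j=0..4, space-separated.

0 0 1 1 1

C = [1/4, 7/8, 7/8, 7/8, 1]
j=0: u_0=2/75 ∈ [0, 1/4) → index 0
j=1: u_1=17/75 ∈ [0, 1/4) → index 0
j=2: u_2=32/75 ∈ [1/4, 7/8) → index 1
j=3: u_3=47/75 ∈ [1/4, 7/8) → index 1
j=4: u_4=62/75 ∈ [1/4, 7/8) → index 1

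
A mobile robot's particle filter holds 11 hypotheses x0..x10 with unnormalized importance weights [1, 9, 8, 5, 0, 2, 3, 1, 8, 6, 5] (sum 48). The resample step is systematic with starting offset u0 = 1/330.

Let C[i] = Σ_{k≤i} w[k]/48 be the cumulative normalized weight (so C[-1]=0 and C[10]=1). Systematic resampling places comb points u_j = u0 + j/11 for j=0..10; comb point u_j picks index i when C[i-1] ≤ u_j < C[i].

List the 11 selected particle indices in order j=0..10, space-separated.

C = [1/48, 5/24, 3/8, 23/48, 23/48, 25/48, 7/12, 29/48, 37/48, 43/48, 1]
j=0: u_0=1/330 ∈ [0, 1/48) → index 0
j=1: u_1=31/330 ∈ [1/48, 5/24) → index 1
j=2: u_2=61/330 ∈ [1/48, 5/24) → index 1
j=3: u_3=91/330 ∈ [5/24, 3/8) → index 2
j=4: u_4=11/30 ∈ [5/24, 3/8) → index 2
j=5: u_5=151/330 ∈ [3/8, 23/48) → index 3
j=6: u_6=181/330 ∈ [25/48, 7/12) → index 6
j=7: u_7=211/330 ∈ [29/48, 37/48) → index 8
j=8: u_8=241/330 ∈ [29/48, 37/48) → index 8
j=9: u_9=271/330 ∈ [37/48, 43/48) → index 9
j=10: u_10=301/330 ∈ [43/48, 1) → index 10

0 1 1 2 2 3 6 8 8 9 10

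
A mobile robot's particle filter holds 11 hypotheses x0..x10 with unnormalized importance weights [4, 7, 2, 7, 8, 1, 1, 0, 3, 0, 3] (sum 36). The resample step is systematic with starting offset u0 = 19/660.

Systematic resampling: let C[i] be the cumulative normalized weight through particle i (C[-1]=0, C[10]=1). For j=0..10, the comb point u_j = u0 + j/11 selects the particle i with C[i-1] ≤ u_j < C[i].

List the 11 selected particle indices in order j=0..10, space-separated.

C = [1/9, 11/36, 13/36, 5/9, 7/9, 29/36, 5/6, 5/6, 11/12, 11/12, 1]
j=0: u_0=19/660 ∈ [0, 1/9) → index 0
j=1: u_1=79/660 ∈ [1/9, 11/36) → index 1
j=2: u_2=139/660 ∈ [1/9, 11/36) → index 1
j=3: u_3=199/660 ∈ [1/9, 11/36) → index 1
j=4: u_4=259/660 ∈ [13/36, 5/9) → index 3
j=5: u_5=29/60 ∈ [13/36, 5/9) → index 3
j=6: u_6=379/660 ∈ [5/9, 7/9) → index 4
j=7: u_7=439/660 ∈ [5/9, 7/9) → index 4
j=8: u_8=499/660 ∈ [5/9, 7/9) → index 4
j=9: u_9=559/660 ∈ [5/6, 11/12) → index 8
j=10: u_10=619/660 ∈ [11/12, 1) → index 10

0 1 1 1 3 3 4 4 4 8 10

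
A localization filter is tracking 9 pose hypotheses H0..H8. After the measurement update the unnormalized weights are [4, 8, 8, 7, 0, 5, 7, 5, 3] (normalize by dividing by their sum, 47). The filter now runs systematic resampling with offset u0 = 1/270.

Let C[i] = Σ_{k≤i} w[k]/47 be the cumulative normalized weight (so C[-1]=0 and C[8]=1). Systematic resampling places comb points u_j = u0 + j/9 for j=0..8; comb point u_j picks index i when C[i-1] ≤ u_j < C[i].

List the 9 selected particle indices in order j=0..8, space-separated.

C = [4/47, 12/47, 20/47, 27/47, 27/47, 32/47, 39/47, 44/47, 1]
j=0: u_0=1/270 ∈ [0, 4/47) → index 0
j=1: u_1=31/270 ∈ [4/47, 12/47) → index 1
j=2: u_2=61/270 ∈ [4/47, 12/47) → index 1
j=3: u_3=91/270 ∈ [12/47, 20/47) → index 2
j=4: u_4=121/270 ∈ [20/47, 27/47) → index 3
j=5: u_5=151/270 ∈ [20/47, 27/47) → index 3
j=6: u_6=181/270 ∈ [27/47, 32/47) → index 5
j=7: u_7=211/270 ∈ [32/47, 39/47) → index 6
j=8: u_8=241/270 ∈ [39/47, 44/47) → index 7

0 1 1 2 3 3 5 6 7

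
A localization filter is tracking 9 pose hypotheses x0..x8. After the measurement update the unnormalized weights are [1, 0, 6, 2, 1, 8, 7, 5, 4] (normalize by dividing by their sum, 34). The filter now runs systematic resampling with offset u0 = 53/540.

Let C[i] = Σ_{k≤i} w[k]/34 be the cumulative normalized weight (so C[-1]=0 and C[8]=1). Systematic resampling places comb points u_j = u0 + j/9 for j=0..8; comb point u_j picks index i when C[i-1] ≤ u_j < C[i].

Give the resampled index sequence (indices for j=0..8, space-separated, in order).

2 3 5 5 6 6 7 7 8

C = [1/34, 1/34, 7/34, 9/34, 5/17, 9/17, 25/34, 15/17, 1]
j=0: u_0=53/540 ∈ [1/34, 7/34) → index 2
j=1: u_1=113/540 ∈ [7/34, 9/34) → index 3
j=2: u_2=173/540 ∈ [5/17, 9/17) → index 5
j=3: u_3=233/540 ∈ [5/17, 9/17) → index 5
j=4: u_4=293/540 ∈ [9/17, 25/34) → index 6
j=5: u_5=353/540 ∈ [9/17, 25/34) → index 6
j=6: u_6=413/540 ∈ [25/34, 15/17) → index 7
j=7: u_7=473/540 ∈ [25/34, 15/17) → index 7
j=8: u_8=533/540 ∈ [15/17, 1) → index 8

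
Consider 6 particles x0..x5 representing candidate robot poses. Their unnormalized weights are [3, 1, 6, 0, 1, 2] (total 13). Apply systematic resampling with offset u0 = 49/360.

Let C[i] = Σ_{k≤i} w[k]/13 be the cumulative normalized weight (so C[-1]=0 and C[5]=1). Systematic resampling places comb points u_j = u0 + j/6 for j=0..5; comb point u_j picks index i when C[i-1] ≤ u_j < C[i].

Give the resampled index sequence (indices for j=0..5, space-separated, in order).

C = [3/13, 4/13, 10/13, 10/13, 11/13, 1]
j=0: u_0=49/360 ∈ [0, 3/13) → index 0
j=1: u_1=109/360 ∈ [3/13, 4/13) → index 1
j=2: u_2=169/360 ∈ [4/13, 10/13) → index 2
j=3: u_3=229/360 ∈ [4/13, 10/13) → index 2
j=4: u_4=289/360 ∈ [10/13, 11/13) → index 4
j=5: u_5=349/360 ∈ [11/13, 1) → index 5

0 1 2 2 4 5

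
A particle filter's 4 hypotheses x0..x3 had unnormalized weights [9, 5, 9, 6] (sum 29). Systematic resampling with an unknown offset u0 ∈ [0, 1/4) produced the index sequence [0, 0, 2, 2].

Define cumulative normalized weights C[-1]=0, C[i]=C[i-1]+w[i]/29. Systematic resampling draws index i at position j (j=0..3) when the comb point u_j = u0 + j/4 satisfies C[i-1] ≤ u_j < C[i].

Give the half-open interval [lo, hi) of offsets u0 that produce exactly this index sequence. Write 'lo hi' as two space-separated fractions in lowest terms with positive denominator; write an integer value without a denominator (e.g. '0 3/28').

0 5/116

C = [9/29, 14/29, 23/29, 1]
j=0 picked index 0: u0 ∈ [0, 9/29)
j=1 picked index 0: u0 ∈ [-1/4, 7/116)
j=2 picked index 2: u0 ∈ [-1/58, 17/58)
j=3 picked index 2: u0 ∈ [-31/116, 5/116)
intersection: [0, 5/116)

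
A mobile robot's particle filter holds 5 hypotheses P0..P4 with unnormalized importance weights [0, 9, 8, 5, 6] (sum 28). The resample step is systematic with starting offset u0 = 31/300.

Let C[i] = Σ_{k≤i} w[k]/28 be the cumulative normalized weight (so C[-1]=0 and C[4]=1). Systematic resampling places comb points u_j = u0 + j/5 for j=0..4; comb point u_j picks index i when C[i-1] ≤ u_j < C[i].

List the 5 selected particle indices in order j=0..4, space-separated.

1 1 2 3 4

C = [0, 9/28, 17/28, 11/14, 1]
j=0: u_0=31/300 ∈ [0, 9/28) → index 1
j=1: u_1=91/300 ∈ [0, 9/28) → index 1
j=2: u_2=151/300 ∈ [9/28, 17/28) → index 2
j=3: u_3=211/300 ∈ [17/28, 11/14) → index 3
j=4: u_4=271/300 ∈ [11/14, 1) → index 4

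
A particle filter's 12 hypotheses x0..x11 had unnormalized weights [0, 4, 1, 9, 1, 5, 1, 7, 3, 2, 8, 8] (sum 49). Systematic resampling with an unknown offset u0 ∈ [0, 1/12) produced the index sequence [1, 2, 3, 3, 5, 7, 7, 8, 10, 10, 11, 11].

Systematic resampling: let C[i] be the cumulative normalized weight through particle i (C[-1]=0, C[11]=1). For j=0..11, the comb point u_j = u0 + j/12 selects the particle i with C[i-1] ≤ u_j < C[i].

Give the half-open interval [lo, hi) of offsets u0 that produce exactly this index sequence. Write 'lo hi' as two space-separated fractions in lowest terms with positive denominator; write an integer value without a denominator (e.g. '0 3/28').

C = [0, 4/49, 5/49, 2/7, 15/49, 20/49, 3/7, 4/7, 31/49, 33/49, 41/49, 1]
j=0 picked index 1: u0 ∈ [0, 4/49)
j=1 picked index 2: u0 ∈ [-1/588, 11/588)
j=2 picked index 3: u0 ∈ [-19/294, 5/42)
j=3 picked index 3: u0 ∈ [-29/196, 1/28)
j=4 picked index 5: u0 ∈ [-4/147, 11/147)
j=5 picked index 7: u0 ∈ [1/84, 13/84)
j=6 picked index 7: u0 ∈ [-1/14, 1/14)
j=7 picked index 8: u0 ∈ [-1/84, 29/588)
j=8 picked index 10: u0 ∈ [1/147, 25/147)
j=9 picked index 10: u0 ∈ [-15/196, 17/196)
j=10 picked index 11: u0 ∈ [1/294, 1/6)
j=11 picked index 11: u0 ∈ [-47/588, 1/12)
intersection: [1/84, 11/588)

1/84 11/588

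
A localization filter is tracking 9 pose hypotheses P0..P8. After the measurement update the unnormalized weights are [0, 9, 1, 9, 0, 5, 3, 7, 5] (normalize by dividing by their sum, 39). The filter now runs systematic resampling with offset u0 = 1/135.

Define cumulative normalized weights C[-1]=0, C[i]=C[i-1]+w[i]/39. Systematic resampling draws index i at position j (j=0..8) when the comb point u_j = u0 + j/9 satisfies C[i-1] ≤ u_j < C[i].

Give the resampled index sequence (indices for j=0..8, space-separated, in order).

1 1 1 3 3 5 6 7 8

C = [0, 3/13, 10/39, 19/39, 19/39, 8/13, 9/13, 34/39, 1]
j=0: u_0=1/135 ∈ [0, 3/13) → index 1
j=1: u_1=16/135 ∈ [0, 3/13) → index 1
j=2: u_2=31/135 ∈ [0, 3/13) → index 1
j=3: u_3=46/135 ∈ [10/39, 19/39) → index 3
j=4: u_4=61/135 ∈ [10/39, 19/39) → index 3
j=5: u_5=76/135 ∈ [19/39, 8/13) → index 5
j=6: u_6=91/135 ∈ [8/13, 9/13) → index 6
j=7: u_7=106/135 ∈ [9/13, 34/39) → index 7
j=8: u_8=121/135 ∈ [34/39, 1) → index 8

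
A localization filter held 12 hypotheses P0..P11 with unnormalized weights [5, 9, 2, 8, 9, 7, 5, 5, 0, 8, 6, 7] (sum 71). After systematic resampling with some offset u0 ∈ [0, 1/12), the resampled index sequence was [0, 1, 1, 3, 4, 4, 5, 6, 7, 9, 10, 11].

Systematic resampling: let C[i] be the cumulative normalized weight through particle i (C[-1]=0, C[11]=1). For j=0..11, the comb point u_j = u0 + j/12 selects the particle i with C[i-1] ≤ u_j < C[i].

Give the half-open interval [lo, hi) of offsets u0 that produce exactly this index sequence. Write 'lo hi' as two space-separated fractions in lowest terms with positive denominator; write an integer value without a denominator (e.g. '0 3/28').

C = [5/71, 14/71, 16/71, 24/71, 33/71, 40/71, 45/71, 50/71, 50/71, 58/71, 64/71, 1]
j=0 picked index 0: u0 ∈ [0, 5/71)
j=1 picked index 1: u0 ∈ [-11/852, 97/852)
j=2 picked index 1: u0 ∈ [-41/426, 13/426)
j=3 picked index 3: u0 ∈ [-7/284, 25/284)
j=4 picked index 4: u0 ∈ [1/213, 28/213)
j=5 picked index 4: u0 ∈ [-67/852, 41/852)
j=6 picked index 5: u0 ∈ [-5/142, 9/142)
j=7 picked index 6: u0 ∈ [-17/852, 43/852)
j=8 picked index 7: u0 ∈ [-7/213, 8/213)
j=9 picked index 9: u0 ∈ [-13/284, 19/284)
j=10 picked index 10: u0 ∈ [-7/426, 29/426)
j=11 picked index 11: u0 ∈ [-13/852, 1/12)
intersection: [1/213, 13/426)

1/213 13/426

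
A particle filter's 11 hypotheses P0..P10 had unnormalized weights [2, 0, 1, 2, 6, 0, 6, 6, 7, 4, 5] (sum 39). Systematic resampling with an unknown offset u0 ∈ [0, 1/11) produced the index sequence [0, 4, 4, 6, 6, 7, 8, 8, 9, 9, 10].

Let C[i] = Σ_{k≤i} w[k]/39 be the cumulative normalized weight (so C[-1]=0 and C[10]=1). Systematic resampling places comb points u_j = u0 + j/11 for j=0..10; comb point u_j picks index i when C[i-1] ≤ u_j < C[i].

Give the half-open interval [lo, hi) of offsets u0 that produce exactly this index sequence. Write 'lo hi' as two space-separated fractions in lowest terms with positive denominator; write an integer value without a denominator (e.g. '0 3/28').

19/429 2/39

C = [2/39, 2/39, 1/13, 5/39, 11/39, 11/39, 17/39, 23/39, 10/13, 34/39, 1]
j=0 picked index 0: u0 ∈ [0, 2/39)
j=1 picked index 4: u0 ∈ [16/429, 82/429)
j=2 picked index 4: u0 ∈ [-23/429, 43/429)
j=3 picked index 6: u0 ∈ [4/429, 70/429)
j=4 picked index 6: u0 ∈ [-35/429, 31/429)
j=5 picked index 7: u0 ∈ [-8/429, 58/429)
j=6 picked index 8: u0 ∈ [19/429, 32/143)
j=7 picked index 8: u0 ∈ [-20/429, 19/143)
j=8 picked index 9: u0 ∈ [6/143, 62/429)
j=9 picked index 9: u0 ∈ [-7/143, 23/429)
j=10 picked index 10: u0 ∈ [-16/429, 1/11)
intersection: [19/429, 2/39)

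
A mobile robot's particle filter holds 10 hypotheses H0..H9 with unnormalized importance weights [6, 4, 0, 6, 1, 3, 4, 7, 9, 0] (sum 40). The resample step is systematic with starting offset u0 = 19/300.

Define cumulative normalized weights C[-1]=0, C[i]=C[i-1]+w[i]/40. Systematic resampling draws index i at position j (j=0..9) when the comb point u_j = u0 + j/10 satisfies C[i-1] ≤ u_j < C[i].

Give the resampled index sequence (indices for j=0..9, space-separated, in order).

0 1 3 3 5 6 7 7 8 8

C = [3/20, 1/4, 1/4, 2/5, 17/40, 1/2, 3/5, 31/40, 1, 1]
j=0: u_0=19/300 ∈ [0, 3/20) → index 0
j=1: u_1=49/300 ∈ [3/20, 1/4) → index 1
j=2: u_2=79/300 ∈ [1/4, 2/5) → index 3
j=3: u_3=109/300 ∈ [1/4, 2/5) → index 3
j=4: u_4=139/300 ∈ [17/40, 1/2) → index 5
j=5: u_5=169/300 ∈ [1/2, 3/5) → index 6
j=6: u_6=199/300 ∈ [3/5, 31/40) → index 7
j=7: u_7=229/300 ∈ [3/5, 31/40) → index 7
j=8: u_8=259/300 ∈ [31/40, 1) → index 8
j=9: u_9=289/300 ∈ [31/40, 1) → index 8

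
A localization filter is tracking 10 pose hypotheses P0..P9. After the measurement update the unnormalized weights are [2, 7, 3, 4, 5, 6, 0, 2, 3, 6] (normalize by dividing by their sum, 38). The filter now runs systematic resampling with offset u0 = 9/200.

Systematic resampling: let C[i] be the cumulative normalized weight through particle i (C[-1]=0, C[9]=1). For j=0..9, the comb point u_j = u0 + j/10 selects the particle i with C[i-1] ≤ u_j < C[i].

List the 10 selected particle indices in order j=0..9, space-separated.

C = [1/19, 9/38, 6/19, 8/19, 21/38, 27/38, 27/38, 29/38, 16/19, 1]
j=0: u_0=9/200 ∈ [0, 1/19) → index 0
j=1: u_1=29/200 ∈ [1/19, 9/38) → index 1
j=2: u_2=49/200 ∈ [9/38, 6/19) → index 2
j=3: u_3=69/200 ∈ [6/19, 8/19) → index 3
j=4: u_4=89/200 ∈ [8/19, 21/38) → index 4
j=5: u_5=109/200 ∈ [8/19, 21/38) → index 4
j=6: u_6=129/200 ∈ [21/38, 27/38) → index 5
j=7: u_7=149/200 ∈ [27/38, 29/38) → index 7
j=8: u_8=169/200 ∈ [16/19, 1) → index 9
j=9: u_9=189/200 ∈ [16/19, 1) → index 9

0 1 2 3 4 4 5 7 9 9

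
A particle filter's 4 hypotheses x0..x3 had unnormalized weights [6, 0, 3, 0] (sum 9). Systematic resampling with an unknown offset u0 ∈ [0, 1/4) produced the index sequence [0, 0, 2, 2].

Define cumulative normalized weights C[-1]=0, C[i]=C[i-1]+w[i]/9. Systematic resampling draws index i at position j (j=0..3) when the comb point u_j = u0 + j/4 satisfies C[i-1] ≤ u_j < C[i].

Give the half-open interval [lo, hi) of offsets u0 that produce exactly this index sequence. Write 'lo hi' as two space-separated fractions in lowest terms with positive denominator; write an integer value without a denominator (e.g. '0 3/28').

1/6 1/4

C = [2/3, 2/3, 1, 1]
j=0 picked index 0: u0 ∈ [0, 2/3)
j=1 picked index 0: u0 ∈ [-1/4, 5/12)
j=2 picked index 2: u0 ∈ [1/6, 1/2)
j=3 picked index 2: u0 ∈ [-1/12, 1/4)
intersection: [1/6, 1/4)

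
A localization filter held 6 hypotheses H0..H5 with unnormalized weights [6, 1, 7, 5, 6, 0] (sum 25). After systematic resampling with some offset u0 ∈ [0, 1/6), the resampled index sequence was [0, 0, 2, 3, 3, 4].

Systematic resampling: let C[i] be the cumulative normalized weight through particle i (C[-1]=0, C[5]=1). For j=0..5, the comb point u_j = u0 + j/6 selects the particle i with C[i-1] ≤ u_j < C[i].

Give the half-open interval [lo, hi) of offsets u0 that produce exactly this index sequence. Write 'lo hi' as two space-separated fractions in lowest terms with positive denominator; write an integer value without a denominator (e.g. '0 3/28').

3/50 11/150

C = [6/25, 7/25, 14/25, 19/25, 1, 1]
j=0 picked index 0: u0 ∈ [0, 6/25)
j=1 picked index 0: u0 ∈ [-1/6, 11/150)
j=2 picked index 2: u0 ∈ [-4/75, 17/75)
j=3 picked index 3: u0 ∈ [3/50, 13/50)
j=4 picked index 3: u0 ∈ [-8/75, 7/75)
j=5 picked index 4: u0 ∈ [-11/150, 1/6)
intersection: [3/50, 11/150)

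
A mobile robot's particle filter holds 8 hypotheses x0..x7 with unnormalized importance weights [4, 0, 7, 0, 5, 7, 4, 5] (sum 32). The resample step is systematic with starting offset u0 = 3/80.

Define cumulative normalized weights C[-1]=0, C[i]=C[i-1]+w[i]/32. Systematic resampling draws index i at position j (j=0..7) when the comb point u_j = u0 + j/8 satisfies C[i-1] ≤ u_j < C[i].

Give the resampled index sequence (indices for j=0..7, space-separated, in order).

0 2 2 4 5 5 6 7

C = [1/8, 1/8, 11/32, 11/32, 1/2, 23/32, 27/32, 1]
j=0: u_0=3/80 ∈ [0, 1/8) → index 0
j=1: u_1=13/80 ∈ [1/8, 11/32) → index 2
j=2: u_2=23/80 ∈ [1/8, 11/32) → index 2
j=3: u_3=33/80 ∈ [11/32, 1/2) → index 4
j=4: u_4=43/80 ∈ [1/2, 23/32) → index 5
j=5: u_5=53/80 ∈ [1/2, 23/32) → index 5
j=6: u_6=63/80 ∈ [23/32, 27/32) → index 6
j=7: u_7=73/80 ∈ [27/32, 1) → index 7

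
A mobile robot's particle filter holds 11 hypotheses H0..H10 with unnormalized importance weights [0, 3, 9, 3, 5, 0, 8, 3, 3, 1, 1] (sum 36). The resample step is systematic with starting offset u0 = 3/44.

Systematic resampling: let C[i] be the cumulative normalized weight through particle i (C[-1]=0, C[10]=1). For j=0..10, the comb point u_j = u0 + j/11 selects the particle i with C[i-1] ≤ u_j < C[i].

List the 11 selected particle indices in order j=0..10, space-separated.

C = [0, 1/12, 1/3, 5/12, 5/9, 5/9, 7/9, 31/36, 17/18, 35/36, 1]
j=0: u_0=3/44 ∈ [0, 1/12) → index 1
j=1: u_1=7/44 ∈ [1/12, 1/3) → index 2
j=2: u_2=1/4 ∈ [1/12, 1/3) → index 2
j=3: u_3=15/44 ∈ [1/3, 5/12) → index 3
j=4: u_4=19/44 ∈ [5/12, 5/9) → index 4
j=5: u_5=23/44 ∈ [5/12, 5/9) → index 4
j=6: u_6=27/44 ∈ [5/9, 7/9) → index 6
j=7: u_7=31/44 ∈ [5/9, 7/9) → index 6
j=8: u_8=35/44 ∈ [7/9, 31/36) → index 7
j=9: u_9=39/44 ∈ [31/36, 17/18) → index 8
j=10: u_10=43/44 ∈ [35/36, 1) → index 10

1 2 2 3 4 4 6 6 7 8 10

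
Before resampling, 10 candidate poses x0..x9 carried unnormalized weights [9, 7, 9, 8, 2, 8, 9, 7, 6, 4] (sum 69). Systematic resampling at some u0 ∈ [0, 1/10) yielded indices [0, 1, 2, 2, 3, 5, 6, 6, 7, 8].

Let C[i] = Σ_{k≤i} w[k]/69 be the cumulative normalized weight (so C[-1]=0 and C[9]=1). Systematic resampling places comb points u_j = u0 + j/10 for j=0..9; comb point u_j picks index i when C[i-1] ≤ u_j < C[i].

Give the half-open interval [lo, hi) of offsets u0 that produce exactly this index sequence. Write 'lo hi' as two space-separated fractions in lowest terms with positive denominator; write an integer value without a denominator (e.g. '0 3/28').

C = [3/23, 16/69, 25/69, 11/23, 35/69, 43/69, 52/69, 59/69, 65/69, 1]
j=0 picked index 0: u0 ∈ [0, 3/23)
j=1 picked index 1: u0 ∈ [7/230, 91/690)
j=2 picked index 2: u0 ∈ [11/345, 56/345)
j=3 picked index 2: u0 ∈ [-47/690, 43/690)
j=4 picked index 3: u0 ∈ [-13/345, 9/115)
j=5 picked index 5: u0 ∈ [1/138, 17/138)
j=6 picked index 6: u0 ∈ [8/345, 53/345)
j=7 picked index 6: u0 ∈ [-53/690, 37/690)
j=8 picked index 7: u0 ∈ [-16/345, 19/345)
j=9 picked index 8: u0 ∈ [-31/690, 29/690)
intersection: [11/345, 29/690)

11/345 29/690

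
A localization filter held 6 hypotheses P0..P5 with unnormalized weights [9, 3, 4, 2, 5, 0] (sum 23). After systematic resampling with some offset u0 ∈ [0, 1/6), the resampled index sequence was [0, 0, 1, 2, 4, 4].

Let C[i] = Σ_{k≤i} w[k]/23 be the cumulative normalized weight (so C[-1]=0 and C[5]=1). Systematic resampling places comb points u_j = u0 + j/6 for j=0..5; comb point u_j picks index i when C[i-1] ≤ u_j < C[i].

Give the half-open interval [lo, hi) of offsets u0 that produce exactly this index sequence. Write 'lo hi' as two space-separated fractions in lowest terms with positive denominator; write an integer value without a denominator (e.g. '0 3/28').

8/69 1/6

C = [9/23, 12/23, 16/23, 18/23, 1, 1]
j=0 picked index 0: u0 ∈ [0, 9/23)
j=1 picked index 0: u0 ∈ [-1/6, 31/138)
j=2 picked index 1: u0 ∈ [4/69, 13/69)
j=3 picked index 2: u0 ∈ [1/46, 9/46)
j=4 picked index 4: u0 ∈ [8/69, 1/3)
j=5 picked index 4: u0 ∈ [-7/138, 1/6)
intersection: [8/69, 1/6)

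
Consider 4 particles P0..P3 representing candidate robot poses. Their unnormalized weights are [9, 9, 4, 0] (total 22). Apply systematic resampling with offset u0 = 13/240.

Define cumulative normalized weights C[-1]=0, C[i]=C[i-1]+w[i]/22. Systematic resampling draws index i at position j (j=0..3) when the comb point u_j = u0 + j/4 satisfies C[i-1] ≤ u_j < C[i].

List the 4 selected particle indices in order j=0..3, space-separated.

0 0 1 1

C = [9/22, 9/11, 1, 1]
j=0: u_0=13/240 ∈ [0, 9/22) → index 0
j=1: u_1=73/240 ∈ [0, 9/22) → index 0
j=2: u_2=133/240 ∈ [9/22, 9/11) → index 1
j=3: u_3=193/240 ∈ [9/22, 9/11) → index 1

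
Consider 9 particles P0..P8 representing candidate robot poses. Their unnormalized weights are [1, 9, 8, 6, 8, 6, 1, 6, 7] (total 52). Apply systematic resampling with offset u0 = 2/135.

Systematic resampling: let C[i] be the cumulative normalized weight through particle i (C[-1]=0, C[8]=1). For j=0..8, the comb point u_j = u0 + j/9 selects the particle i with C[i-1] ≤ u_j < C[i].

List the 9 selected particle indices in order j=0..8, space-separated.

C = [1/52, 5/26, 9/26, 6/13, 8/13, 19/26, 3/4, 45/52, 1]
j=0: u_0=2/135 ∈ [0, 1/52) → index 0
j=1: u_1=17/135 ∈ [1/52, 5/26) → index 1
j=2: u_2=32/135 ∈ [5/26, 9/26) → index 2
j=3: u_3=47/135 ∈ [9/26, 6/13) → index 3
j=4: u_4=62/135 ∈ [9/26, 6/13) → index 3
j=5: u_5=77/135 ∈ [6/13, 8/13) → index 4
j=6: u_6=92/135 ∈ [8/13, 19/26) → index 5
j=7: u_7=107/135 ∈ [3/4, 45/52) → index 7
j=8: u_8=122/135 ∈ [45/52, 1) → index 8

0 1 2 3 3 4 5 7 8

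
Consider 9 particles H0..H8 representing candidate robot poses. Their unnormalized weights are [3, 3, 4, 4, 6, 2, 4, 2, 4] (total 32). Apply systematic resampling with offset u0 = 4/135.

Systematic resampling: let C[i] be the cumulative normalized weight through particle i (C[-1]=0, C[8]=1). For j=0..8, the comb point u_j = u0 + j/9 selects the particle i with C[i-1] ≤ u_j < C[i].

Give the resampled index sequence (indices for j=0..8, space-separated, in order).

C = [3/32, 3/16, 5/16, 7/16, 5/8, 11/16, 13/16, 7/8, 1]
j=0: u_0=4/135 ∈ [0, 3/32) → index 0
j=1: u_1=19/135 ∈ [3/32, 3/16) → index 1
j=2: u_2=34/135 ∈ [3/16, 5/16) → index 2
j=3: u_3=49/135 ∈ [5/16, 7/16) → index 3
j=4: u_4=64/135 ∈ [7/16, 5/8) → index 4
j=5: u_5=79/135 ∈ [7/16, 5/8) → index 4
j=6: u_6=94/135 ∈ [11/16, 13/16) → index 6
j=7: u_7=109/135 ∈ [11/16, 13/16) → index 6
j=8: u_8=124/135 ∈ [7/8, 1) → index 8

0 1 2 3 4 4 6 6 8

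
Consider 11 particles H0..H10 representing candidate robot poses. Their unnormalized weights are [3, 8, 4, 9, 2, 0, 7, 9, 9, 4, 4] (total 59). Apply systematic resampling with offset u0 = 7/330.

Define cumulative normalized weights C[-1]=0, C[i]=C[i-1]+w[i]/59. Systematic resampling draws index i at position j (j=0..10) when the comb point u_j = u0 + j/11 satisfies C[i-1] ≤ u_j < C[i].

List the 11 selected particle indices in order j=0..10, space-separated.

0 1 2 3 3 6 7 7 8 8 9

C = [3/59, 11/59, 15/59, 24/59, 26/59, 26/59, 33/59, 42/59, 51/59, 55/59, 1]
j=0: u_0=7/330 ∈ [0, 3/59) → index 0
j=1: u_1=37/330 ∈ [3/59, 11/59) → index 1
j=2: u_2=67/330 ∈ [11/59, 15/59) → index 2
j=3: u_3=97/330 ∈ [15/59, 24/59) → index 3
j=4: u_4=127/330 ∈ [15/59, 24/59) → index 3
j=5: u_5=157/330 ∈ [26/59, 33/59) → index 6
j=6: u_6=17/30 ∈ [33/59, 42/59) → index 7
j=7: u_7=217/330 ∈ [33/59, 42/59) → index 7
j=8: u_8=247/330 ∈ [42/59, 51/59) → index 8
j=9: u_9=277/330 ∈ [42/59, 51/59) → index 8
j=10: u_10=307/330 ∈ [51/59, 55/59) → index 9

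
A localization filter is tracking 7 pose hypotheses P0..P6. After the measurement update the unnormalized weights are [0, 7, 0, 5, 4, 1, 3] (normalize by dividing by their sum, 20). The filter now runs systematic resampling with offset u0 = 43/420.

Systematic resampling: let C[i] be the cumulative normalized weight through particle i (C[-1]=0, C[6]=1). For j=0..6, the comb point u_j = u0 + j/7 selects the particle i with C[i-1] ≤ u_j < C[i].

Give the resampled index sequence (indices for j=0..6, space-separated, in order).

C = [0, 7/20, 7/20, 3/5, 4/5, 17/20, 1]
j=0: u_0=43/420 ∈ [0, 7/20) → index 1
j=1: u_1=103/420 ∈ [0, 7/20) → index 1
j=2: u_2=163/420 ∈ [7/20, 3/5) → index 3
j=3: u_3=223/420 ∈ [7/20, 3/5) → index 3
j=4: u_4=283/420 ∈ [3/5, 4/5) → index 4
j=5: u_5=49/60 ∈ [4/5, 17/20) → index 5
j=6: u_6=403/420 ∈ [17/20, 1) → index 6

1 1 3 3 4 5 6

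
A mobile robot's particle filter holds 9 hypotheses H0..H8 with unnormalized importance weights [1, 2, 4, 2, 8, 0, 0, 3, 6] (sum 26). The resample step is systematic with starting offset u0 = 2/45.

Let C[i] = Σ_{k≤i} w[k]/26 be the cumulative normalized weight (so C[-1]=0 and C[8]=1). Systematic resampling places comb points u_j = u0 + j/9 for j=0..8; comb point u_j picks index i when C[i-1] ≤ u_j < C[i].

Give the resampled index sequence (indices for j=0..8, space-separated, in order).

1 2 2 4 4 4 7 8 8

C = [1/26, 3/26, 7/26, 9/26, 17/26, 17/26, 17/26, 10/13, 1]
j=0: u_0=2/45 ∈ [1/26, 3/26) → index 1
j=1: u_1=7/45 ∈ [3/26, 7/26) → index 2
j=2: u_2=4/15 ∈ [3/26, 7/26) → index 2
j=3: u_3=17/45 ∈ [9/26, 17/26) → index 4
j=4: u_4=22/45 ∈ [9/26, 17/26) → index 4
j=5: u_5=3/5 ∈ [9/26, 17/26) → index 4
j=6: u_6=32/45 ∈ [17/26, 10/13) → index 7
j=7: u_7=37/45 ∈ [10/13, 1) → index 8
j=8: u_8=14/15 ∈ [10/13, 1) → index 8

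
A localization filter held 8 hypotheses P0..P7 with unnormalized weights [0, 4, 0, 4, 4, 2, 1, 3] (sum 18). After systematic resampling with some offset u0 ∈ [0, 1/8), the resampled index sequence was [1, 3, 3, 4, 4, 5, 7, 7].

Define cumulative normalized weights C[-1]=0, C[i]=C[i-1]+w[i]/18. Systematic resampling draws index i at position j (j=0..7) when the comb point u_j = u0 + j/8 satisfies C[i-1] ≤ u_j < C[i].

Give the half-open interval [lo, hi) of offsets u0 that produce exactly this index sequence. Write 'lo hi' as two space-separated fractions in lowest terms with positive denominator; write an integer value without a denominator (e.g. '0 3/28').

7/72 1/8

C = [0, 2/9, 2/9, 4/9, 2/3, 7/9, 5/6, 1]
j=0 picked index 1: u0 ∈ [0, 2/9)
j=1 picked index 3: u0 ∈ [7/72, 23/72)
j=2 picked index 3: u0 ∈ [-1/36, 7/36)
j=3 picked index 4: u0 ∈ [5/72, 7/24)
j=4 picked index 4: u0 ∈ [-1/18, 1/6)
j=5 picked index 5: u0 ∈ [1/24, 11/72)
j=6 picked index 7: u0 ∈ [1/12, 1/4)
j=7 picked index 7: u0 ∈ [-1/24, 1/8)
intersection: [7/72, 1/8)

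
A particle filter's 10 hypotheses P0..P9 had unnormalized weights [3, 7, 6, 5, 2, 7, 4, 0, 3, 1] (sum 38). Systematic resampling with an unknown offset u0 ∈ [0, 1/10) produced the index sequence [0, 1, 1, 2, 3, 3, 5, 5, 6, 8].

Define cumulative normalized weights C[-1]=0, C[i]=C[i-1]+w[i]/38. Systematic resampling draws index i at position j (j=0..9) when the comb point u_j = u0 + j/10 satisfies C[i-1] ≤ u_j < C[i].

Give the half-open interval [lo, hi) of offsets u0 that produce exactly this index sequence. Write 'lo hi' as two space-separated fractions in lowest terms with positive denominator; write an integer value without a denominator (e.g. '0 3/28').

C = [3/38, 5/19, 8/19, 21/38, 23/38, 15/19, 17/19, 17/19, 37/38, 1]
j=0 picked index 0: u0 ∈ [0, 3/38)
j=1 picked index 1: u0 ∈ [-2/95, 31/190)
j=2 picked index 1: u0 ∈ [-23/190, 6/95)
j=3 picked index 2: u0 ∈ [-7/190, 23/190)
j=4 picked index 3: u0 ∈ [2/95, 29/190)
j=5 picked index 3: u0 ∈ [-3/38, 1/19)
j=6 picked index 5: u0 ∈ [1/190, 18/95)
j=7 picked index 5: u0 ∈ [-9/95, 17/190)
j=8 picked index 6: u0 ∈ [-1/95, 9/95)
j=9 picked index 8: u0 ∈ [-1/190, 7/95)
intersection: [2/95, 1/19)

2/95 1/19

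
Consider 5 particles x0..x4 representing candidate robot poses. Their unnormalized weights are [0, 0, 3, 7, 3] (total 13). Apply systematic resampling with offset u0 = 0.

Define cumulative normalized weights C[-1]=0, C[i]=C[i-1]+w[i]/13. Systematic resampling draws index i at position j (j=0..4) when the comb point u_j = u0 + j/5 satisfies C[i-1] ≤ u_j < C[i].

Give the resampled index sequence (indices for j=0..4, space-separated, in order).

C = [0, 0, 3/13, 10/13, 1]
j=0: u_0=0 ∈ [0, 3/13) → index 2
j=1: u_1=1/5 ∈ [0, 3/13) → index 2
j=2: u_2=2/5 ∈ [3/13, 10/13) → index 3
j=3: u_3=3/5 ∈ [3/13, 10/13) → index 3
j=4: u_4=4/5 ∈ [10/13, 1) → index 4

2 2 3 3 4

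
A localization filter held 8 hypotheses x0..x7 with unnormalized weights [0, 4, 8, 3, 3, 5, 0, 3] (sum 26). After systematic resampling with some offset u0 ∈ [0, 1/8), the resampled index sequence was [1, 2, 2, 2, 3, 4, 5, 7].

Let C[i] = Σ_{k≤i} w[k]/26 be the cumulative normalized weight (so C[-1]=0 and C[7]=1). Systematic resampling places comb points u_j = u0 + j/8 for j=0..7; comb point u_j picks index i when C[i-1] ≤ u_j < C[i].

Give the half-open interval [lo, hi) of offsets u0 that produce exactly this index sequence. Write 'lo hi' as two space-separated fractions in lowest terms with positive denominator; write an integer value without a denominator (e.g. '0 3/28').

3/104 7/104

C = [0, 2/13, 6/13, 15/26, 9/13, 23/26, 23/26, 1]
j=0 picked index 1: u0 ∈ [0, 2/13)
j=1 picked index 2: u0 ∈ [3/104, 35/104)
j=2 picked index 2: u0 ∈ [-5/52, 11/52)
j=3 picked index 2: u0 ∈ [-23/104, 9/104)
j=4 picked index 3: u0 ∈ [-1/26, 1/13)
j=5 picked index 4: u0 ∈ [-5/104, 7/104)
j=6 picked index 5: u0 ∈ [-3/52, 7/52)
j=7 picked index 7: u0 ∈ [1/104, 1/8)
intersection: [3/104, 7/104)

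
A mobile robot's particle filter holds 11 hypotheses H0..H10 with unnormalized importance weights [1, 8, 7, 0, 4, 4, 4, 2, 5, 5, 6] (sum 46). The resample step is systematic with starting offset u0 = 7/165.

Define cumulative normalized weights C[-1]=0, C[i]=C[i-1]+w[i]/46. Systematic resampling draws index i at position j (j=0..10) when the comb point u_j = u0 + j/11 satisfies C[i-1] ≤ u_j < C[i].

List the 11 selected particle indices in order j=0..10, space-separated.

C = [1/46, 9/46, 8/23, 8/23, 10/23, 12/23, 14/23, 15/23, 35/46, 20/23, 1]
j=0: u_0=7/165 ∈ [1/46, 9/46) → index 1
j=1: u_1=2/15 ∈ [1/46, 9/46) → index 1
j=2: u_2=37/165 ∈ [9/46, 8/23) → index 2
j=3: u_3=52/165 ∈ [9/46, 8/23) → index 2
j=4: u_4=67/165 ∈ [8/23, 10/23) → index 4
j=5: u_5=82/165 ∈ [10/23, 12/23) → index 5
j=6: u_6=97/165 ∈ [12/23, 14/23) → index 6
j=7: u_7=112/165 ∈ [15/23, 35/46) → index 8
j=8: u_8=127/165 ∈ [35/46, 20/23) → index 9
j=9: u_9=142/165 ∈ [35/46, 20/23) → index 9
j=10: u_10=157/165 ∈ [20/23, 1) → index 10

1 1 2 2 4 5 6 8 9 9 10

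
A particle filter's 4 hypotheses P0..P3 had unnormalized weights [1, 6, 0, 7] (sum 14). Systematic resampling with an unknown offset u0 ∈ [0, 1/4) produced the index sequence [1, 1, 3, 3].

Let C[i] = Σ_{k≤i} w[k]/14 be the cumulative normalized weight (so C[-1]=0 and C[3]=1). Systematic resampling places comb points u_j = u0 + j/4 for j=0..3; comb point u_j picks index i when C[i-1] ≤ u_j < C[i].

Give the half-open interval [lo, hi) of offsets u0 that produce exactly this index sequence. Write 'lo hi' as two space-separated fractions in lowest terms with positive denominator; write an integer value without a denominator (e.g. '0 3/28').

1/14 1/4

C = [1/14, 1/2, 1/2, 1]
j=0 picked index 1: u0 ∈ [1/14, 1/2)
j=1 picked index 1: u0 ∈ [-5/28, 1/4)
j=2 picked index 3: u0 ∈ [0, 1/2)
j=3 picked index 3: u0 ∈ [-1/4, 1/4)
intersection: [1/14, 1/4)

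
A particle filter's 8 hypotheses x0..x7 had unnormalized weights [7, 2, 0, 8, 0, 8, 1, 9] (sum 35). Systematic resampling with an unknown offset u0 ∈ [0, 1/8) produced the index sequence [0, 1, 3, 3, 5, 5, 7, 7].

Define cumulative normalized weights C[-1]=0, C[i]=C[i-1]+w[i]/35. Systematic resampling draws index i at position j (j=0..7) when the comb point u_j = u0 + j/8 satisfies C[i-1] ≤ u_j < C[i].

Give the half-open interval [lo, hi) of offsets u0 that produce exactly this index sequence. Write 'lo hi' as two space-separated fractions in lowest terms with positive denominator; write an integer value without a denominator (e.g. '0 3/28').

C = [1/5, 9/35, 9/35, 17/35, 17/35, 5/7, 26/35, 1]
j=0 picked index 0: u0 ∈ [0, 1/5)
j=1 picked index 1: u0 ∈ [3/40, 37/280)
j=2 picked index 3: u0 ∈ [1/140, 33/140)
j=3 picked index 3: u0 ∈ [-33/280, 31/280)
j=4 picked index 5: u0 ∈ [-1/70, 3/14)
j=5 picked index 5: u0 ∈ [-39/280, 5/56)
j=6 picked index 7: u0 ∈ [-1/140, 1/4)
j=7 picked index 7: u0 ∈ [-37/280, 1/8)
intersection: [3/40, 5/56)

3/40 5/56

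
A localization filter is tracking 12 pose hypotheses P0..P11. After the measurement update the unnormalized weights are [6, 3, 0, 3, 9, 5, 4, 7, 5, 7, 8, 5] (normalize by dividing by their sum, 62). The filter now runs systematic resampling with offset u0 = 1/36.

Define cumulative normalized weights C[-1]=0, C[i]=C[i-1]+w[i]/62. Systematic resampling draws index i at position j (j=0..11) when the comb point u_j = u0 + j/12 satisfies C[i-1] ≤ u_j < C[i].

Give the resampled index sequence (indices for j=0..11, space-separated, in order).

0 1 4 4 5 6 7 8 9 9 10 11

C = [3/31, 9/62, 9/62, 6/31, 21/62, 13/31, 15/31, 37/62, 21/31, 49/62, 57/62, 1]
j=0: u_0=1/36 ∈ [0, 3/31) → index 0
j=1: u_1=1/9 ∈ [3/31, 9/62) → index 1
j=2: u_2=7/36 ∈ [6/31, 21/62) → index 4
j=3: u_3=5/18 ∈ [6/31, 21/62) → index 4
j=4: u_4=13/36 ∈ [21/62, 13/31) → index 5
j=5: u_5=4/9 ∈ [13/31, 15/31) → index 6
j=6: u_6=19/36 ∈ [15/31, 37/62) → index 7
j=7: u_7=11/18 ∈ [37/62, 21/31) → index 8
j=8: u_8=25/36 ∈ [21/31, 49/62) → index 9
j=9: u_9=7/9 ∈ [21/31, 49/62) → index 9
j=10: u_10=31/36 ∈ [49/62, 57/62) → index 10
j=11: u_11=17/18 ∈ [57/62, 1) → index 11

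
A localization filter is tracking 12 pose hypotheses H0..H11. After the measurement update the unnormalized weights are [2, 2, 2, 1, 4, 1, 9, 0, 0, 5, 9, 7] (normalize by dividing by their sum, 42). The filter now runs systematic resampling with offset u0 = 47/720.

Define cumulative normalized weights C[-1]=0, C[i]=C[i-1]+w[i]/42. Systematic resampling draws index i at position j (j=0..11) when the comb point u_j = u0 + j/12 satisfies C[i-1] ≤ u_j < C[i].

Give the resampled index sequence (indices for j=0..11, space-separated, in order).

C = [1/21, 2/21, 1/7, 1/6, 11/42, 2/7, 1/2, 1/2, 1/2, 13/21, 5/6, 1]
j=0: u_0=47/720 ∈ [1/21, 2/21) → index 1
j=1: u_1=107/720 ∈ [1/7, 1/6) → index 3
j=2: u_2=167/720 ∈ [1/6, 11/42) → index 4
j=3: u_3=227/720 ∈ [2/7, 1/2) → index 6
j=4: u_4=287/720 ∈ [2/7, 1/2) → index 6
j=5: u_5=347/720 ∈ [2/7, 1/2) → index 6
j=6: u_6=407/720 ∈ [1/2, 13/21) → index 9
j=7: u_7=467/720 ∈ [13/21, 5/6) → index 10
j=8: u_8=527/720 ∈ [13/21, 5/6) → index 10
j=9: u_9=587/720 ∈ [13/21, 5/6) → index 10
j=10: u_10=647/720 ∈ [5/6, 1) → index 11
j=11: u_11=707/720 ∈ [5/6, 1) → index 11

1 3 4 6 6 6 9 10 10 10 11 11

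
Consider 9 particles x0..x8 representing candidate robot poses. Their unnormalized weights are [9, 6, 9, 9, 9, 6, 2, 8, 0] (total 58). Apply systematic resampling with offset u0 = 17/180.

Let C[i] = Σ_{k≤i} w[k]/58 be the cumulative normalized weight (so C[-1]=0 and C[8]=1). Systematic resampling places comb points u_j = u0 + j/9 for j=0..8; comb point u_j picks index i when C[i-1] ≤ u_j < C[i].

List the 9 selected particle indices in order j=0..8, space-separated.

C = [9/58, 15/58, 12/29, 33/58, 21/29, 24/29, 25/29, 1, 1]
j=0: u_0=17/180 ∈ [0, 9/58) → index 0
j=1: u_1=37/180 ∈ [9/58, 15/58) → index 1
j=2: u_2=19/60 ∈ [15/58, 12/29) → index 2
j=3: u_3=77/180 ∈ [12/29, 33/58) → index 3
j=4: u_4=97/180 ∈ [12/29, 33/58) → index 3
j=5: u_5=13/20 ∈ [33/58, 21/29) → index 4
j=6: u_6=137/180 ∈ [21/29, 24/29) → index 5
j=7: u_7=157/180 ∈ [25/29, 1) → index 7
j=8: u_8=59/60 ∈ [25/29, 1) → index 7

0 1 2 3 3 4 5 7 7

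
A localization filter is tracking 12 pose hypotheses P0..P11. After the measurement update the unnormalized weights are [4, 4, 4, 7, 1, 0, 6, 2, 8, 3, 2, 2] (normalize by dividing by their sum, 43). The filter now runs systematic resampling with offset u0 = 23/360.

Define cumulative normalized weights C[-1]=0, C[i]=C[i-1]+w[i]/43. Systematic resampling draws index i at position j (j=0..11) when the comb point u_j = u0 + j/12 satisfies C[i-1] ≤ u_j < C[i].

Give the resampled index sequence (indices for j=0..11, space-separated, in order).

0 1 2 3 3 6 6 7 8 8 9 11

C = [4/43, 8/43, 12/43, 19/43, 20/43, 20/43, 26/43, 28/43, 36/43, 39/43, 41/43, 1]
j=0: u_0=23/360 ∈ [0, 4/43) → index 0
j=1: u_1=53/360 ∈ [4/43, 8/43) → index 1
j=2: u_2=83/360 ∈ [8/43, 12/43) → index 2
j=3: u_3=113/360 ∈ [12/43, 19/43) → index 3
j=4: u_4=143/360 ∈ [12/43, 19/43) → index 3
j=5: u_5=173/360 ∈ [20/43, 26/43) → index 6
j=6: u_6=203/360 ∈ [20/43, 26/43) → index 6
j=7: u_7=233/360 ∈ [26/43, 28/43) → index 7
j=8: u_8=263/360 ∈ [28/43, 36/43) → index 8
j=9: u_9=293/360 ∈ [28/43, 36/43) → index 8
j=10: u_10=323/360 ∈ [36/43, 39/43) → index 9
j=11: u_11=353/360 ∈ [41/43, 1) → index 11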